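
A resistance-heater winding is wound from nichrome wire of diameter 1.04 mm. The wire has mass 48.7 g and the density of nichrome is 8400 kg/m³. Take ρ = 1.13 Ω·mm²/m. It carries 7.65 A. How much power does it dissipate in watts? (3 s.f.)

ρ = 1.13 Ω·mm²/m = 1.13×10^-6 Ω·m
A = π(d/2)² = π(5.2000e-04 m)² = 8.4949e-07 m²
L = m/(density·A) = 0.0487/(8400×8.4949e-07) = 6.825 m
R = ρL/A = (1.13×10^-6)(6.825)/(8.4949e-07) = 9.079 Ω
P = I²R = (7.65)² × 9.079 = 531 W

531 W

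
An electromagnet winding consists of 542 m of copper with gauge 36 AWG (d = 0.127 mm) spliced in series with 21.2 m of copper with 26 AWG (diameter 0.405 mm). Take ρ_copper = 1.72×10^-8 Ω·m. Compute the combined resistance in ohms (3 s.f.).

739 Ω

Segment 1: A = π(0.127/2 mm)² = π(6.3500e-05 m)² = 1.267e-08 m²
R₁ = ρL/A = (1.72×10^-8)(542)/(1.267e-08) = 735.9 Ω
Segment 2: A = π(0.405/2 mm)² = π(2.0250e-04 m)² = 1.288e-07 m²
R₂ = (1.72×10^-8)(21.2)/(1.288e-07) = 2.831 Ω
R = R₁ + R₂ = 739 Ω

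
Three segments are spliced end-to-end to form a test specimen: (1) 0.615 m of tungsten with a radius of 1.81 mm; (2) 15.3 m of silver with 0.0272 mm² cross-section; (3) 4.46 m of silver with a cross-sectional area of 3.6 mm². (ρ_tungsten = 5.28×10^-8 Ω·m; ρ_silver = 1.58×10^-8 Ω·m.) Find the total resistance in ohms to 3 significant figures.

8.91 Ω

Seg 1: A = πr² = π(1.8100e-03 m)² = 1.029e-05 m²
R_1 = (5.28×10^-8)(0.615)/(1.029e-05) = 0.003155 Ω
Seg 2: A = 0.0272 mm² = 2.720e-08 m²
R_2 = (1.58×10^-8)(15.3)/(2.720e-08) = 8.887 Ω
Seg 3: A = 3.6 mm² = 3.600e-06 m²
R_3 = (1.58×10^-8)(4.46)/(3.600e-06) = 0.01957 Ω
R_total = R_1 + R_2 + R_3 = 8.91 Ω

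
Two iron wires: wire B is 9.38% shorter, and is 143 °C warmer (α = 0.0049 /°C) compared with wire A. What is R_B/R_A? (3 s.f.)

R ∝ ρL/d² with ρ ∝ (1+αΔT), so R_B/R_A = (1 − 9.38/100) × (1 + 0.0049×143)
= 0.9062 × 1.701 = 1.54

1.54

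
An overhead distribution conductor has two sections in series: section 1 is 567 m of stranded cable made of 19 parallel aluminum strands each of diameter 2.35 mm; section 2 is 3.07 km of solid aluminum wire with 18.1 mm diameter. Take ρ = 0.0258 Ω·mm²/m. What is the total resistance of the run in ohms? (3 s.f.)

ρ = 0.0258 Ω·mm²/m = 2.58×10^-8 Ω·m
Section 1: A_strand = π(1.1750e-03)² = 4.337e-06 m²; R₁ = ρL/(N·A_s) = (2.58×10^-8)(567)/(19×4.337e-06) = 0.1775 Ω
Section 2: A = π(d/2)² = π(9.0500e-03 m)² = 2.573e-04 m²
R₂ = (2.58×10^-8)(3070)/(2.573e-04) = 0.3078 Ω
R = R₁ + R₂ = 0.485 Ω

0.485 Ω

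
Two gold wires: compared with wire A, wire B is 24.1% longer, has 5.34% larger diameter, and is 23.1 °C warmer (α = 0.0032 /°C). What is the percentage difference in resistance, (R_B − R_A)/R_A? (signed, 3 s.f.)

20.1%

R ∝ ρL/d² with ρ ∝ (1+αΔT), so R_B/R_A = (1 + 24.1/100) × (1 + 5.34/100)⁻² × (1 + 0.0032×23.1)
= 1.241 × 0.9012 × 1.074 = 1.201
(R_B − R_A)/R_A = 1.201 − 1 = 20.1%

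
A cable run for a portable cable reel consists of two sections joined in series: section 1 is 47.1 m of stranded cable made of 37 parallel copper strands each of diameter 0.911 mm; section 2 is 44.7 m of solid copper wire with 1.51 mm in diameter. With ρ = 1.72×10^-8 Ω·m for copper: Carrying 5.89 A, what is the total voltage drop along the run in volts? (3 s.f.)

Section 1: A_strand = π(4.5550e-04)² = 6.518e-07 m²; R₁ = ρL/(N·A_s) = (1.72×10^-8)(47.1)/(37×6.518e-07) = 0.03359 Ω
Section 2: A = π(d/2)² = π(7.5500e-04 m)² = 1.791e-06 m²
R₂ = (1.72×10^-8)(44.7)/(1.791e-06) = 0.4293 Ω
R = R₁ + R₂ = 0.4629 Ω
V = IR = 5.89 × 0.4629 = 2.73 V

2.73 V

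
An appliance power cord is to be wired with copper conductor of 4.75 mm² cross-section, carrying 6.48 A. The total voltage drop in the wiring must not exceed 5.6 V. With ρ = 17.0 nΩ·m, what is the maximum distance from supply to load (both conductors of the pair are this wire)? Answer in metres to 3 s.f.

121 m

ρ = 17.0 nΩ·m = 1.70×10^-8 Ω·m
A = 4.75 mm² = 4.750e-06 m²
L_max = V_max·A/(2·ρI) = (5.6)(4.750e-06)/(2×1.70×10^-8×6.48) = 121 m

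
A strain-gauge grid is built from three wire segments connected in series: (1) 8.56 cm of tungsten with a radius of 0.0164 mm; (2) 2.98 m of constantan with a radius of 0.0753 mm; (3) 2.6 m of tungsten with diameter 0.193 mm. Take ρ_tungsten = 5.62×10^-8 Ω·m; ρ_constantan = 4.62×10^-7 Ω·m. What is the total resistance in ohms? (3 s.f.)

88.0 Ω

Seg 1: A = πr² = π(1.6400e-05 m)² = 8.450e-10 m²
R_1 = (5.62×10^-8)(0.0856)/(8.450e-10) = 5.693 Ω
Seg 2: A = πr² = π(7.5300e-05 m)² = 1.781e-08 m²
R_2 = (4.62×10^-7)(2.98)/(1.781e-08) = 77.29 Ω
Seg 3: A = π(d/2)² = π(9.6500e-05 m)² = 2.926e-08 m²
R_3 = (5.62×10^-8)(2.6)/(2.926e-08) = 4.995 Ω
R_total = R_1 + R_2 + R_3 = 88.0 Ω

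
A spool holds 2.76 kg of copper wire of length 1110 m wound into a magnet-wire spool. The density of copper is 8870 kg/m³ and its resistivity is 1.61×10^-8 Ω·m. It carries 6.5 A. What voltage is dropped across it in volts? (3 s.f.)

414 V

A = m/(density·L) = 2.76/(8870×1110) = 2.8033e-07 m²
R = ρL/A = (1.61×10^-8)(1110)/(2.8033e-07) = 63.75 Ω
V = IR = 6.5 × 63.75 = 414 V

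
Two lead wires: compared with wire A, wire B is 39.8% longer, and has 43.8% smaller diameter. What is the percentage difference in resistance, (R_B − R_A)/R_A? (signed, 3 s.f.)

R ∝ L/d², so R_B/R_A = (1 + 39.8/100) × (1 − 43.8/100)⁻²
= 1.398 × 3.166 = 4.426
(R_B − R_A)/R_A = 4.426 − 1 = 343%

343%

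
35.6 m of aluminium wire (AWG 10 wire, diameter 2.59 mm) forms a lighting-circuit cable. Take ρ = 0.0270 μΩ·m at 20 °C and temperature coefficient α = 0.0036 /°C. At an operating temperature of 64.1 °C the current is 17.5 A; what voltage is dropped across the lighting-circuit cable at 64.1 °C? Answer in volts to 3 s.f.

3.70 V

ρ = 0.0270 μΩ·m = 2.70×10^-8 Ω·m
A = π(2.59/2 mm)² = π(1.2950e-03 m)² = 5.269e-06 m²
R₍20₎ = ρL/A = (2.70×10^-8)(35.6)/(5.269e-06) = 0.1824 Ω
R₍64.1₎ = R₍20₎(1 + αΔT) = 0.1824 × (1 + 0.0036×44.1) = 0.2114 Ω
V = IR = 17.5 × 0.2114 = 3.70 V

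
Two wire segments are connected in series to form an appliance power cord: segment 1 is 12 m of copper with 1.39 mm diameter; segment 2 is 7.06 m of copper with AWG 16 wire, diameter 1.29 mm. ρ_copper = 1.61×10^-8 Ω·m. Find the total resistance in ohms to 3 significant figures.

Segment 1: A = π(d/2)² = π(6.9500e-04 m)² = 1.517e-06 m²
R₁ = ρL/A = (1.61×10^-8)(12)/(1.517e-06) = 0.1273 Ω
Segment 2: A = π(1.29/2 mm)² = π(6.4500e-04 m)² = 1.307e-06 m²
R₂ = (1.61×10^-8)(7.06)/(1.307e-06) = 0.08697 Ω
R = R₁ + R₂ = 0.214 Ω

0.214 Ω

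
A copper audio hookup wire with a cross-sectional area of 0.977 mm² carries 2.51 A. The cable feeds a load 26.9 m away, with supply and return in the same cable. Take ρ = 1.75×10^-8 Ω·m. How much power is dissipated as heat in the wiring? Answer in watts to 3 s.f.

A = 0.977 mm² = 9.770e-07 m²
Total conductor length (both ways) L = 2 × 26.9 = 53.8 m
R = ρL/A = (1.75×10^-8)(53.8)/(9.770e-07) = 0.9637 Ω
P = I²R = (2.51)² × 0.9637 = 6.07 W

6.07 W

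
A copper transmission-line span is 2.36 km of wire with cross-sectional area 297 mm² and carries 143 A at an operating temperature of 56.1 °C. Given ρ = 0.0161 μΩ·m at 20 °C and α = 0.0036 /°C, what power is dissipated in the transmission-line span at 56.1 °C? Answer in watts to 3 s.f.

2960 W

ρ = 0.0161 μΩ·m = 1.61×10^-8 Ω·m
A = 297 mm² = 2.970e-04 m²
R₍20₎ = ρL/A = (1.61×10^-8)(2360)/(2.970e-04) = 0.1279 Ω
R₍56.1₎ = R₍20₎(1 + αΔT) = 0.1279 × (1 + 0.0036×36.1) = 0.1446 Ω
P = I²R = (143)² × 0.1446 = 2960 W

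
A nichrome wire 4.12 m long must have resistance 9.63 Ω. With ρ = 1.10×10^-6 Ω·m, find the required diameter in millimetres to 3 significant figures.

0.774 mm

A = ρL/R = (1.10×10^-6)(4.12)/(9.63) = 4.706e-07 m²
d = 2√(A/π) = 7.741e-04 m = 0.774 mm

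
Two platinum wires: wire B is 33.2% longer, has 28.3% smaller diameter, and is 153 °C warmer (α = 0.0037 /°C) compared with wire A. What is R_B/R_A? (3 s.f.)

R ∝ ρL/d² with ρ ∝ (1+αΔT), so R_B/R_A = (1 + 33.2/100) × (1 − 28.3/100)⁻² × (1 + 0.0037×153)
= 1.332 × 1.945 × 1.566 = 4.06

4.06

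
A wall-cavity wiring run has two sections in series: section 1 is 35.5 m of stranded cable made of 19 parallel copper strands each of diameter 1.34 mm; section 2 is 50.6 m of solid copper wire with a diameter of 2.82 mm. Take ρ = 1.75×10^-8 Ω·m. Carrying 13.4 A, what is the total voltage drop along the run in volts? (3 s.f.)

2.21 V

Section 1: A_strand = π(6.7000e-04)² = 1.410e-06 m²; R₁ = ρL/(N·A_s) = (1.75×10^-8)(35.5)/(19×1.410e-06) = 0.02319 Ω
Section 2: A = π(d/2)² = π(1.4100e-03 m)² = 6.246e-06 m²
R₂ = (1.75×10^-8)(50.6)/(6.246e-06) = 0.1418 Ω
R = R₁ + R₂ = 0.165 Ω
V = IR = 13.4 × 0.165 = 2.21 V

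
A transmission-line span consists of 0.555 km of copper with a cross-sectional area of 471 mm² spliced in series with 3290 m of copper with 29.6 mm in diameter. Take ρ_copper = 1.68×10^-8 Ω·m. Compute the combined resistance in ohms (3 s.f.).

Segment 1: A = 471 mm² = 4.710e-04 m²
R₁ = ρL/A = (1.68×10^-8)(555)/(4.710e-04) = 0.0198 Ω
Segment 2: A = π(d/2)² = π(1.4800e-02 m)² = 6.881e-04 m²
R₂ = (1.68×10^-8)(3290)/(6.881e-04) = 0.08032 Ω
R = R₁ + R₂ = 0.100 Ω

0.100 Ω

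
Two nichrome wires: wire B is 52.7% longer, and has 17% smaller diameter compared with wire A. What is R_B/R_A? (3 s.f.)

2.22

R ∝ L/d², so R_B/R_A = (1 + 52.7/100) × (1 − 17/100)⁻²
= 1.527 × 1.452 = 2.22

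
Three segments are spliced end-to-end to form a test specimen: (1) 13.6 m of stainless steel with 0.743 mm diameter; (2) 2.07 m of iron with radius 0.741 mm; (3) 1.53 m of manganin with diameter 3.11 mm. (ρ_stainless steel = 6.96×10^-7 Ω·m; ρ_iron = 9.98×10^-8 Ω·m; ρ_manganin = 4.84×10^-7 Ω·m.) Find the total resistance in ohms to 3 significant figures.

Seg 1: A = π(d/2)² = π(3.7150e-04 m)² = 4.336e-07 m²
R_1 = (6.96×10^-7)(13.6)/(4.336e-07) = 21.83 Ω
Seg 2: A = πr² = π(7.4100e-04 m)² = 1.725e-06 m²
R_2 = (9.98×10^-8)(2.07)/(1.725e-06) = 0.1198 Ω
Seg 3: A = π(d/2)² = π(1.5550e-03 m)² = 7.596e-06 m²
R_3 = (4.84×10^-7)(1.53)/(7.596e-06) = 0.09748 Ω
R_total = R_1 + R_2 + R_3 = 22.0 Ω

22.0 Ω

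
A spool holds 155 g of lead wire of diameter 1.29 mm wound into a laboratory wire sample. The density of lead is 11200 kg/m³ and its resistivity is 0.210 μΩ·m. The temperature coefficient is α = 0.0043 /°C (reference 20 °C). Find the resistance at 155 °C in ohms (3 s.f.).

ρ = 0.210 μΩ·m = 2.10×10^-7 Ω·m
A = π(d/2)² = π(6.4500e-04 m)² = 1.3070e-06 m²
L = m/(density·A) = 0.155/(11200×1.3070e-06) = 10.59 m
R = ρL/A = (2.10×10^-7)(10.59)/(1.3070e-06) = 1.701 Ω
R(155 °C) = 1.701 × (1 + 0.0043×135) = 2.69 Ω

2.69 Ω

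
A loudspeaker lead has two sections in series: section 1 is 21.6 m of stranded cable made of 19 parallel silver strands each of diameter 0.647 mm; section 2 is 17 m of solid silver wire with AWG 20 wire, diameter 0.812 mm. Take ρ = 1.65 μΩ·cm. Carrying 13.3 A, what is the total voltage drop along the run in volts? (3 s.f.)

7.96 V

ρ = 1.65 μΩ·cm = 1.65×10^-8 Ω·m
Section 1: A_strand = π(3.2350e-04)² = 3.288e-07 m²; R₁ = ρL/(N·A_s) = (1.65×10^-8)(21.6)/(19×3.288e-07) = 0.05705 Ω
Section 2: A = π(0.812/2 mm)² = π(4.0600e-04 m)² = 5.178e-07 m²
R₂ = (1.65×10^-8)(17)/(5.178e-07) = 0.5417 Ω
R = R₁ + R₂ = 0.5987 Ω
V = IR = 13.3 × 0.5987 = 7.96 V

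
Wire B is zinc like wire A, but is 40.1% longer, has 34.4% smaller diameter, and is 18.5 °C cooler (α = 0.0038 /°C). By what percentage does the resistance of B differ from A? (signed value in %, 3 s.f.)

R ∝ ρL/d² with ρ ∝ (1+αΔT), so R_B/R_A = (1 + 40.1/100) × (1 − 34.4/100)⁻² × (1 − 0.0038×18.5)
= 1.401 × 2.324 × 0.9297 = 3.027
(R_B − R_A)/R_A = 3.027 − 1 = 203%

203%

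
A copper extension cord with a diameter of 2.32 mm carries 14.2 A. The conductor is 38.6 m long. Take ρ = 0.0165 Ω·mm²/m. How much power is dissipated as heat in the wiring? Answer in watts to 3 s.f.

ρ = 0.0165 Ω·mm²/m = 1.65×10^-8 Ω·m
A = π(d/2)² = π(1.1600e-03 m)² = 4.227e-06 m²
R = ρL/A = (1.65×10^-8)(38.6)/(4.227e-06) = 0.1507 Ω
P = I²R = (14.2)² × 0.1507 = 30.4 W

30.4 W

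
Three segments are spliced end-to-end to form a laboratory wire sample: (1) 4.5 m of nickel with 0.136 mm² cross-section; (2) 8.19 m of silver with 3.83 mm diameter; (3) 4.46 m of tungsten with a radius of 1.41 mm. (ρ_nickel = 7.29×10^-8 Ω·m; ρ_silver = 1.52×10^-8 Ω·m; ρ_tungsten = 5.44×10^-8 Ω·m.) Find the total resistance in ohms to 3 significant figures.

Seg 1: A = 0.136 mm² = 1.360e-07 m²
R_1 = (7.29×10^-8)(4.5)/(1.360e-07) = 2.412 Ω
Seg 2: A = π(d/2)² = π(1.9150e-03 m)² = 1.152e-05 m²
R_2 = (1.52×10^-8)(8.19)/(1.152e-05) = 0.01081 Ω
Seg 3: A = πr² = π(1.4100e-03 m)² = 6.246e-06 m²
R_3 = (5.44×10^-8)(4.46)/(6.246e-06) = 0.03885 Ω
R_total = R_1 + R_2 + R_3 = 2.46 Ω

2.46 Ω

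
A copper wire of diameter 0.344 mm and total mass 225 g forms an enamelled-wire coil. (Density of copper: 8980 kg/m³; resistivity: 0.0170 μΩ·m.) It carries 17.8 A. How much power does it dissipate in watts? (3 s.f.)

15600 W

ρ = 0.0170 μΩ·m = 1.70×10^-8 Ω·m
A = π(d/2)² = π(1.7200e-04 m)² = 9.2941e-08 m²
L = m/(density·A) = 0.225/(8980×9.2941e-08) = 269.6 m
R = ρL/A = (1.70×10^-8)(269.6)/(9.2941e-08) = 49.31 Ω
P = I²R = (17.8)² × 49.31 = 15600 W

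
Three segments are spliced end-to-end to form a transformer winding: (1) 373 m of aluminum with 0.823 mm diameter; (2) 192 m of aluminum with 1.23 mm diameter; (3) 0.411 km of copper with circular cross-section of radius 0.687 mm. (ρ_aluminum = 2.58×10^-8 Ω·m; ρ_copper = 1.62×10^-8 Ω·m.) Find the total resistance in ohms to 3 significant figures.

Seg 1: A = π(d/2)² = π(4.1150e-04 m)² = 5.320e-07 m²
R_1 = (2.58×10^-8)(373)/(5.320e-07) = 18.09 Ω
Seg 2: A = π(d/2)² = π(6.1500e-04 m)² = 1.188e-06 m²
R_2 = (2.58×10^-8)(192)/(1.188e-06) = 4.169 Ω
Seg 3: A = πr² = π(6.8700e-04 m)² = 1.483e-06 m²
R_3 = (1.62×10^-8)(411)/(1.483e-06) = 4.49 Ω
R_total = R_1 + R_2 + R_3 = 26.7 Ω

26.7 Ω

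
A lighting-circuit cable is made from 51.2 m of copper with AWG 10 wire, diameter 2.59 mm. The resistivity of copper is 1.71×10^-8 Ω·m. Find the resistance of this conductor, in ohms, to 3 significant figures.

A = π(2.59/2 mm)² = π(1.2950e-03 m)² = 5.269e-06 m²
R = ρL/A = (1.71×10^-8)(51.2 m)/(5.269e-06 m²) = 0.166 Ω

0.166 Ω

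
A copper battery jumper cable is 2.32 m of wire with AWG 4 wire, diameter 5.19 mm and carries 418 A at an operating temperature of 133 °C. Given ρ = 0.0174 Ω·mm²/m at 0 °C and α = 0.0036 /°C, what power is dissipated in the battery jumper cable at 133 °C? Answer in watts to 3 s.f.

493 W

ρ = 0.0174 Ω·mm²/m = 1.74×10^-8 Ω·m
A = π(5.19/2 mm)² = π(2.5950e-03 m)² = 2.116e-05 m²
R₍0₎ = ρL/A = (1.74×10^-8)(2.32)/(2.116e-05) = 0.001908 Ω
R₍133₎ = R₍0₎(1 + αΔT) = 0.001908 × (1 + 0.0036×133) = 0.002822 Ω
P = I²R = (418)² × 0.002822 = 493 W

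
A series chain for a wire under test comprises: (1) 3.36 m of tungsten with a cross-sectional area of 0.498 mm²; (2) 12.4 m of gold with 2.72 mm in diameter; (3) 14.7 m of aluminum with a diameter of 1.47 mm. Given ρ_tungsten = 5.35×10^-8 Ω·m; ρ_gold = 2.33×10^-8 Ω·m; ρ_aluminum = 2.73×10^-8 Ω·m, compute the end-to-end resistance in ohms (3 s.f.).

0.647 Ω

Seg 1: A = 0.498 mm² = 4.980e-07 m²
R_1 = (5.35×10^-8)(3.36)/(4.980e-07) = 0.361 Ω
Seg 2: A = π(d/2)² = π(1.3600e-03 m)² = 5.811e-06 m²
R_2 = (2.33×10^-8)(12.4)/(5.811e-06) = 0.04972 Ω
Seg 3: A = π(d/2)² = π(7.3500e-04 m)² = 1.697e-06 m²
R_3 = (2.73×10^-8)(14.7)/(1.697e-06) = 0.2365 Ω
R_total = R_1 + R_2 + R_3 = 0.647 Ω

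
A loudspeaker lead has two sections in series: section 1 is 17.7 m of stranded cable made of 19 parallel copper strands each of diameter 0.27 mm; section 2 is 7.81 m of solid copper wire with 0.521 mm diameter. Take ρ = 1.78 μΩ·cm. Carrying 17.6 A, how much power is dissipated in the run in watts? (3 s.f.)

ρ = 1.78 μΩ·cm = 1.78×10^-8 Ω·m
Section 1: A_strand = π(1.3500e-04)² = 5.726e-08 m²; R₁ = ρL/(N·A_s) = (1.78×10^-8)(17.7)/(19×5.726e-08) = 0.2896 Ω
Section 2: A = π(d/2)² = π(2.6050e-04 m)² = 2.132e-07 m²
R₂ = (1.78×10^-8)(7.81)/(2.132e-07) = 0.6521 Ω
R = R₁ + R₂ = 0.9417 Ω
P = I²R = (17.6)² × 0.9417 = 292 W

292 W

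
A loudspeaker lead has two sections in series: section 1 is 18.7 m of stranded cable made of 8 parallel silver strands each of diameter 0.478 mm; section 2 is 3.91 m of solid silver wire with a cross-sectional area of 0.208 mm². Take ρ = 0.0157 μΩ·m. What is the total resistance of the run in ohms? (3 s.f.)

ρ = 0.0157 μΩ·m = 1.57×10^-8 Ω·m
Section 1: A_strand = π(2.3900e-04)² = 1.795e-07 m²; R₁ = ρL/(N·A_s) = (1.57×10^-8)(18.7)/(8×1.795e-07) = 0.2045 Ω
Section 2: A = 0.208 mm² = 2.080e-07 m²
R₂ = (1.57×10^-8)(3.91)/(2.080e-07) = 0.2951 Ω
R = R₁ + R₂ = 0.500 Ω

0.500 Ω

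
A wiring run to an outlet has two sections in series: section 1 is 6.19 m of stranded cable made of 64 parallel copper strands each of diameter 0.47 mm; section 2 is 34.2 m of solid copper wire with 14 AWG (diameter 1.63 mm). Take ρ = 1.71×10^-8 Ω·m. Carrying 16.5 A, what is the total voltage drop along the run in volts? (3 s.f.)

4.78 V

Section 1: A_strand = π(2.3500e-04)² = 1.735e-07 m²; R₁ = ρL/(N·A_s) = (1.71×10^-8)(6.19)/(64×1.735e-07) = 0.009533 Ω
Section 2: A = π(1.63/2 mm)² = π(8.1500e-04 m)² = 2.087e-06 m²
R₂ = (1.71×10^-8)(34.2)/(2.087e-06) = 0.2803 Ω
R = R₁ + R₂ = 0.2898 Ω
V = IR = 16.5 × 0.2898 = 4.78 V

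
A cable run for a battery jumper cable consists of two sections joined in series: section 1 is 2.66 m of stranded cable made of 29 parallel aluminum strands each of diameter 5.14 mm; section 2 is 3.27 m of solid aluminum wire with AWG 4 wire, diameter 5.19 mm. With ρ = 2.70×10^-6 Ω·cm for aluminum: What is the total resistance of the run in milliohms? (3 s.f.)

ρ = 2.70×10^-6 Ω·cm = 2.70×10^-8 Ω·m
Section 1: A_strand = π(2.5700e-03)² = 2.075e-05 m²; R₁ = ρL/(N·A_s) = (2.70×10^-8)(2.66)/(29×2.075e-05) = 1.194×10^-4 Ω
Section 2: A = π(5.19/2 mm)² = π(2.5950e-03 m)² = 2.116e-05 m²
R₂ = (2.70×10^-8)(3.27)/(2.116e-05) = 0.004173 Ω
R = R₁ + R₂ = 4.29 mΩ

4.29 mΩ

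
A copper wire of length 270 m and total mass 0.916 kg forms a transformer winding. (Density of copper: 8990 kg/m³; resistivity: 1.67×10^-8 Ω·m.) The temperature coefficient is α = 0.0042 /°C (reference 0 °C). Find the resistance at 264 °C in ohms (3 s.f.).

A = m/(density·L) = 0.916/(8990×270) = 3.7737e-07 m²
R = ρL/A = (1.67×10^-8)(270)/(3.7737e-07) = 11.95 Ω
R(264 °C) = 11.95 × (1 + 0.0042×264) = 25.2 Ω

25.2 Ω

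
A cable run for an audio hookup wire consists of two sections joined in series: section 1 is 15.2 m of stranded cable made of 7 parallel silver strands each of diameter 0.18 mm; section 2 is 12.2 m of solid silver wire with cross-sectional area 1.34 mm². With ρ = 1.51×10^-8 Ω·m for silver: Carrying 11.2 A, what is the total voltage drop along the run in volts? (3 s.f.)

Section 1: A_strand = π(9.0000e-05)² = 2.545e-08 m²; R₁ = ρL/(N·A_s) = (1.51×10^-8)(15.2)/(7×2.545e-08) = 1.289 Ω
Section 2: A = 1.34 mm² = 1.340e-06 m²
R₂ = (1.51×10^-8)(12.2)/(1.340e-06) = 0.1375 Ω
R = R₁ + R₂ = 1.426 Ω
V = IR = 11.2 × 1.426 = 16.0 V

16.0 V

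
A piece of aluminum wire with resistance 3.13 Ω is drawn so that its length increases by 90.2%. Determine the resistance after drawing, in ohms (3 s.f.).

11.3 Ω

k = 1 + 90.2/100 = 1.902; volume constant ⇒ A' = A/k, so R' = k²R.
R' = 3.618 × 3.13 = 11.3 Ω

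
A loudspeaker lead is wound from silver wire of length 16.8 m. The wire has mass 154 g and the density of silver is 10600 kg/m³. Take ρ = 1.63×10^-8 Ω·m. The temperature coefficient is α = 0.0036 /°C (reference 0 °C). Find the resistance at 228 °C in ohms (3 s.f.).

A = m/(density·L) = 0.154/(10600×16.8) = 8.6478e-07 m²
R = ρL/A = (1.63×10^-8)(16.8)/(8.6478e-07) = 0.3167 Ω
R(228 °C) = 0.3167 × (1 + 0.0036×228) = 0.577 Ω

0.577 Ω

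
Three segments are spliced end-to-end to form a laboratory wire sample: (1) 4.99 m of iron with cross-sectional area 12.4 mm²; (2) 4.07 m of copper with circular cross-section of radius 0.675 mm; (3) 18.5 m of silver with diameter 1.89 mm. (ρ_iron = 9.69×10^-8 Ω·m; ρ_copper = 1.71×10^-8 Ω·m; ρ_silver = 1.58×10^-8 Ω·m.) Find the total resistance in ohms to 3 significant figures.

0.192 Ω

Seg 1: A = 12.4 mm² = 1.240e-05 m²
R_1 = (9.69×10^-8)(4.99)/(1.240e-05) = 0.03899 Ω
Seg 2: A = πr² = π(6.7500e-04 m)² = 1.431e-06 m²
R_2 = (1.71×10^-8)(4.07)/(1.431e-06) = 0.04862 Ω
Seg 3: A = π(d/2)² = π(9.4500e-04 m)² = 2.806e-06 m²
R_3 = (1.58×10^-8)(18.5)/(2.806e-06) = 0.1042 Ω
R_total = R_1 + R_2 + R_3 = 0.192 Ω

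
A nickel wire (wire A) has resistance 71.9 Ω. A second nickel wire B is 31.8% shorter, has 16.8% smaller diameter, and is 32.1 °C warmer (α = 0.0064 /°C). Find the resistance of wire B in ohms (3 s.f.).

R ∝ ρL/d² with ρ ∝ (1+αΔT), so R_B/R_A = (1 − 31.8/100) × (1 − 16.8/100)⁻² × (1 + 0.0064×32.1)
= 0.682 × 1.445 × 1.205 = 1.188
R_B = 1.188 × 71.9 = 85.4 Ω

85.4 Ω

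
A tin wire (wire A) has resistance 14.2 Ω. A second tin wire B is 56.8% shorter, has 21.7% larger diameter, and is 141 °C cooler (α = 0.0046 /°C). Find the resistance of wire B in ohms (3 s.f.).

R ∝ ρL/d² with ρ ∝ (1+αΔT), so R_B/R_A = (1 − 56.8/100) × (1 + 21.7/100)⁻² × (1 − 0.0046×141)
= 0.432 × 0.6752 × 0.3514 = 0.1025
R_B = 0.1025 × 14.2 = 1.46 Ω

1.46 Ω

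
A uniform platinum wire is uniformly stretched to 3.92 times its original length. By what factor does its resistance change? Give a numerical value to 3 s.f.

15.4

Volume constant ⇒ A' = A/k with k = 3.92. R' = ρ(kL)/(A/k) = k²R.
Factor = 15.4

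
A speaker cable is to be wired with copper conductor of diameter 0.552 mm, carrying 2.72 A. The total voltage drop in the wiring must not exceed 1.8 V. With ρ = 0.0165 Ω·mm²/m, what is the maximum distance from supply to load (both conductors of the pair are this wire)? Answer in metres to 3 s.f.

4.80 m

ρ = 0.0165 Ω·mm²/m = 1.65×10^-8 Ω·m
A = π(d/2)² = π(2.7600e-04 m)² = 2.393e-07 m²
L_max = V_max·A/(2·ρI) = (1.8)(2.393e-07)/(2×1.65×10^-8×2.72) = 4.80 m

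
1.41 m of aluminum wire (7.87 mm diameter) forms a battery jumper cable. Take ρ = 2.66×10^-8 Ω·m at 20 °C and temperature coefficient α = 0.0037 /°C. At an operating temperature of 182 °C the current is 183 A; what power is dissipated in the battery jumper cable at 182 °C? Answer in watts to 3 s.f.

41.3 W

A = π(d/2)² = π(3.9350e-03 m)² = 4.865e-05 m²
R₍20₎ = ρL/A = (2.66×10^-8)(1.41)/(4.865e-05) = 7.710×10^-4 Ω
R₍182₎ = R₍20₎(1 + αΔT) = 7.710×10^-4 × (1 + 0.0037×162) = 0.001233 Ω
P = I²R = (183)² × 0.001233 = 41.3 W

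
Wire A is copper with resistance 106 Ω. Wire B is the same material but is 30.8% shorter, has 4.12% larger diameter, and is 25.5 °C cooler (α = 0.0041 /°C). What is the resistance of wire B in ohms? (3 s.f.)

60.6 Ω

R ∝ ρL/d² with ρ ∝ (1+αΔT), so R_B/R_A = (1 − 30.8/100) × (1 + 4.12/100)⁻² × (1 − 0.0041×25.5)
= 0.692 × 0.9224 × 0.8954 = 0.5716
R_B = 0.5716 × 106 = 60.6 Ω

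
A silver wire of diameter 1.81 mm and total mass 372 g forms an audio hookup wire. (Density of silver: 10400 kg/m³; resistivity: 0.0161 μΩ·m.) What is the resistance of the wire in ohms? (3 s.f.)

ρ = 0.0161 μΩ·m = 1.61×10^-8 Ω·m
A = π(d/2)² = π(9.0500e-04 m)² = 2.5730e-06 m²
L = m/(density·A) = 0.372/(10400×2.5730e-06) = 13.9 m
R = ρL/A = (1.61×10^-8)(13.9)/(2.5730e-06) = 0.0870 Ω

0.0870 Ω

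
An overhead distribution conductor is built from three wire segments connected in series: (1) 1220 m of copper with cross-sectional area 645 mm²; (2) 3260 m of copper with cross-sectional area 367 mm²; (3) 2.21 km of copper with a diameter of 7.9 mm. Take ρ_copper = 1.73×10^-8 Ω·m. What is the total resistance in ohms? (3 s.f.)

0.966 Ω

Seg 1: A = 645 mm² = 6.450e-04 m²
R_1 = (1.73×10^-8)(1220)/(6.450e-04) = 0.03272 Ω
Seg 2: A = 367 mm² = 3.670e-04 m²
R_2 = (1.73×10^-8)(3260)/(3.670e-04) = 0.1537 Ω
Seg 3: A = π(d/2)² = π(3.9500e-03 m)² = 4.902e-05 m²
R_3 = (1.73×10^-8)(2210)/(4.902e-05) = 0.78 Ω
R_total = R_1 + R_2 + R_3 = 0.966 Ω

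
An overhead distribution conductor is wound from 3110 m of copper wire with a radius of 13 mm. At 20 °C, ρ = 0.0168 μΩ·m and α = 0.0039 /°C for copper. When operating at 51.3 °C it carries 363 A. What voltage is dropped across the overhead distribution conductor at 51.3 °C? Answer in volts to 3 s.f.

40.1 V

ρ = 0.0168 μΩ·m = 1.68×10^-8 Ω·m
A = πr² = π(1.3000e-02 m)² = 5.309e-04 m²
R₍20₎ = ρL/A = (1.68×10^-8)(3110)/(5.309e-04) = 0.09841 Ω
R₍51.3₎ = R₍20₎(1 + αΔT) = 0.09841 × (1 + 0.0039×31.3) = 0.1104 Ω
V = IR = 363 × 0.1104 = 40.1 V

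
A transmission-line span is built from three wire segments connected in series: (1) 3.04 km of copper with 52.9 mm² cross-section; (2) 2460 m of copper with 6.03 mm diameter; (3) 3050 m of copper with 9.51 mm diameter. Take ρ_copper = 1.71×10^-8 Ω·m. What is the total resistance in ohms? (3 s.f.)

3.19 Ω

Seg 1: A = 52.9 mm² = 5.290e-05 m²
R_1 = (1.71×10^-8)(3040)/(5.290e-05) = 0.9827 Ω
Seg 2: A = π(d/2)² = π(3.0150e-03 m)² = 2.856e-05 m²
R_2 = (1.71×10^-8)(2460)/(2.856e-05) = 1.473 Ω
Seg 3: A = π(d/2)² = π(4.7550e-03 m)² = 7.103e-05 m²
R_3 = (1.71×10^-8)(3050)/(7.103e-05) = 0.7343 Ω
R_total = R_1 + R_2 + R_3 = 3.19 Ω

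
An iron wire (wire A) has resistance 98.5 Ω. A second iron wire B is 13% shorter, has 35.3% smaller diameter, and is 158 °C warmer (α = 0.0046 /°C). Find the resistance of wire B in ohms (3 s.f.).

R ∝ ρL/d² with ρ ∝ (1+αΔT), so R_B/R_A = (1 − 13/100) × (1 − 35.3/100)⁻² × (1 + 0.0046×158)
= 0.87 × 2.389 × 1.727 = 3.589
R_B = 3.589 × 98.5 = 353 Ω

353 Ω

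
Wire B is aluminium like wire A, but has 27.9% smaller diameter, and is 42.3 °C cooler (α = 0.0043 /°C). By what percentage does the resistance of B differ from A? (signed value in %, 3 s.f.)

57.4%

R ∝ ρL/d² with ρ ∝ (1+αΔT), so R_B/R_A = (1 − 27.9/100)⁻² × (1 − 0.0043×42.3)
= 1.924 × 0.8181 = 1.574
(R_B − R_A)/R_A = 1.574 − 1 = 57.4%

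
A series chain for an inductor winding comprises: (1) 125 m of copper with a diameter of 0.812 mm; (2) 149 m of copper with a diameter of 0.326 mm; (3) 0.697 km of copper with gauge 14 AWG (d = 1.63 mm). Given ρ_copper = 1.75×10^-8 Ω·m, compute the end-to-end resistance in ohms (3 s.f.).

41.3 Ω

Seg 1: A = π(d/2)² = π(4.0600e-04 m)² = 5.178e-07 m²
R_1 = (1.75×10^-8)(125)/(5.178e-07) = 4.224 Ω
Seg 2: A = π(d/2)² = π(1.6300e-04 m)² = 8.347e-08 m²
R_2 = (1.75×10^-8)(149)/(8.347e-08) = 31.24 Ω
Seg 3: A = π(1.63/2 mm)² = π(8.1500e-04 m)² = 2.087e-06 m²
R_3 = (1.75×10^-8)(697)/(2.087e-06) = 5.845 Ω
R_total = R_1 + R_2 + R_3 = 41.3 Ω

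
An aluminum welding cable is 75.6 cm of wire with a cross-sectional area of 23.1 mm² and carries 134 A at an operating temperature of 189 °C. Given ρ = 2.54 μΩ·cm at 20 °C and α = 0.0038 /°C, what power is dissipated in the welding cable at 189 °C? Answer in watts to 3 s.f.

ρ = 2.54 μΩ·cm = 2.54×10^-8 Ω·m
A = 23.1 mm² = 2.310e-05 m²
R₍20₎ = ρL/A = (2.54×10^-8)(0.756)/(2.310e-05) = 8.313×10^-4 Ω
R₍189₎ = R₍20₎(1 + αΔT) = 8.313×10^-4 × (1 + 0.0038×169) = 0.001365 Ω
P = I²R = (134)² × 0.001365 = 24.5 W

24.5 W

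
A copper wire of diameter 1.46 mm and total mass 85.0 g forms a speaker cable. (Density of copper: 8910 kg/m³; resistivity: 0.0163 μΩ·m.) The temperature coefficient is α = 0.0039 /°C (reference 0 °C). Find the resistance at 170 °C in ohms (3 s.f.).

0.0923 Ω

ρ = 0.0163 μΩ·m = 1.63×10^-8 Ω·m
A = π(d/2)² = π(7.3000e-04 m)² = 1.6742e-06 m²
L = m/(density·A) = 0.085/(8910×1.6742e-06) = 5.698 m
R = ρL/A = (1.63×10^-8)(5.698)/(1.6742e-06) = 0.05548 Ω
R(170 °C) = 0.05548 × (1 + 0.0039×170) = 0.0923 Ω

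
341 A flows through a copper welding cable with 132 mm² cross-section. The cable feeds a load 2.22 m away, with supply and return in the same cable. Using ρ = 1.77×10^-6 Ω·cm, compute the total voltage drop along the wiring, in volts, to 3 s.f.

ρ = 1.77×10^-6 Ω·cm = 1.77×10^-8 Ω·m
A = 132 mm² = 1.320e-04 m²
Total conductor length (both ways) L = 2 × 2.22 = 4.44 m
R = ρL/A = (1.77×10^-8)(4.44)/(1.320e-04) = 5.954×10^-4 Ω
V = IR = 341 × 5.954×10^-4 = 0.203 V

0.203 V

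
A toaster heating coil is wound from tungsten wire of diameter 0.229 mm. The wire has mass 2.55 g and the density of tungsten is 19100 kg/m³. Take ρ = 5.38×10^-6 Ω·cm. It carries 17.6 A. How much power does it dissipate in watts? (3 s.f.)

ρ = 5.38×10^-6 Ω·cm = 5.38×10^-8 Ω·m
A = π(d/2)² = π(1.1450e-04 m)² = 4.1187e-08 m²
L = m/(density·A) = 0.00255/(19100×4.1187e-08) = 3.241 m
R = ρL/A = (5.38×10^-8)(3.241)/(4.1187e-08) = 4.234 Ω
P = I²R = (17.6)² × 4.234 = 1310 W

1310 W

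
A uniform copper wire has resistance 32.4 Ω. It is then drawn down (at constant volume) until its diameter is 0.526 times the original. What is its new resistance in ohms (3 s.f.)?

423 Ω

Volume constant ⇒ L' = L/r² with r = 0.526. R' = ρL'/A' = ρ(L/r²)/(πr²d₀²/4) = R/r⁴.
R' = 13.06 × 32.4 = 423 Ω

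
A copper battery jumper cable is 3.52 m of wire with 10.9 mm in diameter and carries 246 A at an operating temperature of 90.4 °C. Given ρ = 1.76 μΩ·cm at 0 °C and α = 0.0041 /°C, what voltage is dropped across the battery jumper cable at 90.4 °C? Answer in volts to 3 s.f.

0.224 V

ρ = 1.76 μΩ·cm = 1.76×10^-8 Ω·m
A = π(d/2)² = π(5.4500e-03 m)² = 9.331e-05 m²
R₍0₎ = ρL/A = (1.76×10^-8)(3.52)/(9.331e-05) = 6.639×10^-4 Ω
R₍90.4₎ = R₍0₎(1 + αΔT) = 6.639×10^-4 × (1 + 0.0041×90.4) = 9.100×10^-4 Ω
V = IR = 246 × 9.100×10^-4 = 0.224 V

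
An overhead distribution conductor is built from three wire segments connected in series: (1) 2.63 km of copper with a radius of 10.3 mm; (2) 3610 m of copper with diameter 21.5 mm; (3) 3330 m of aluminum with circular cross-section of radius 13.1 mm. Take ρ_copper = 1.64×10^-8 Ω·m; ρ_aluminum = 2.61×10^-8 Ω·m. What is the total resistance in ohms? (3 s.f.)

Seg 1: A = πr² = π(1.0300e-02 m)² = 3.333e-04 m²
R_1 = (1.64×10^-8)(2630)/(3.333e-04) = 0.1294 Ω
Seg 2: A = π(d/2)² = π(1.0750e-02 m)² = 3.631e-04 m²
R_2 = (1.64×10^-8)(3610)/(3.631e-04) = 0.1631 Ω
Seg 3: A = πr² = π(1.3100e-02 m)² = 5.391e-04 m²
R_3 = (2.61×10^-8)(3330)/(5.391e-04) = 0.1612 Ω
R_total = R_1 + R_2 + R_3 = 0.454 Ω

0.454 Ω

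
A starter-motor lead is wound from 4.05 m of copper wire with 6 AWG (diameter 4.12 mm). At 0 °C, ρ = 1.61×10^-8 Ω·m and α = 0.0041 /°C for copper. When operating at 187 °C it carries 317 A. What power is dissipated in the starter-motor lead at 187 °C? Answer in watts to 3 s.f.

A = π(4.12/2 mm)² = π(2.0600e-03 m)² = 1.333e-05 m²
R₍0₎ = ρL/A = (1.61×10^-8)(4.05)/(1.333e-05) = 0.004891 Ω
R₍187₎ = R₍0₎(1 + αΔT) = 0.004891 × (1 + 0.0041×187) = 0.008641 Ω
P = I²R = (317)² × 0.008641 = 868 W

868 W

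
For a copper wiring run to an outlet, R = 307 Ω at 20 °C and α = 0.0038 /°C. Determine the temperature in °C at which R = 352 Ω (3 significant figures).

58.6 °C

R = R₀(1 + α(T − T₀)) ⇒ T = T₀ + (R/R₀ − 1)/α
T = 20 + (352/307 − 1)/0.0038 = 20 + (0.1466)/0.0038 = 58.6 °C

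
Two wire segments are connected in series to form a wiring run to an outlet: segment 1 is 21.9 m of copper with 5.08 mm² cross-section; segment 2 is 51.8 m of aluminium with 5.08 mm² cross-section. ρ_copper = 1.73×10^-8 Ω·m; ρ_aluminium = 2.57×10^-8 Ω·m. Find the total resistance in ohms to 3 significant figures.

0.337 Ω

Segment 1: A = 5.08 mm² = 5.080e-06 m²
R₁ = ρL/A = (1.73×10^-8)(21.9)/(5.080e-06) = 0.07458 Ω
R₂ = (2.57×10^-8)(51.8)/(5.080e-06) = 0.2621 Ω
R = R₁ + R₂ = 0.337 Ω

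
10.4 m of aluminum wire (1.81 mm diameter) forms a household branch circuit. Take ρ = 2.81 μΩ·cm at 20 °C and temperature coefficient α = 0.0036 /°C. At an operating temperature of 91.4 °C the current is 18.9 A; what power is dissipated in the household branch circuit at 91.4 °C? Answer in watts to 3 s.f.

51.0 W

ρ = 2.81 μΩ·cm = 2.81×10^-8 Ω·m
A = π(d/2)² = π(9.0500e-04 m)² = 2.573e-06 m²
R₍20₎ = ρL/A = (2.81×10^-8)(10.4)/(2.573e-06) = 0.1136 Ω
R₍91.4₎ = R₍20₎(1 + αΔT) = 0.1136 × (1 + 0.0036×71.4) = 0.1428 Ω
P = I²R = (18.9)² × 0.1428 = 51.0 W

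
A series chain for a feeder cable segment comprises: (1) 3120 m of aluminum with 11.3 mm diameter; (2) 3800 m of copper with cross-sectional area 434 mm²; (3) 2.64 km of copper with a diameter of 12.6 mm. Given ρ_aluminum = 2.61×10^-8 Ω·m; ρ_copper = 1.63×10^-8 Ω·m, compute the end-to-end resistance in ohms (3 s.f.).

Seg 1: A = π(d/2)² = π(5.6500e-03 m)² = 1.003e-04 m²
R_1 = (2.61×10^-8)(3120)/(1.003e-04) = 0.812 Ω
Seg 2: A = 434 mm² = 4.340e-04 m²
R_2 = (1.63×10^-8)(3800)/(4.340e-04) = 0.1427 Ω
Seg 3: A = π(d/2)² = π(6.3000e-03 m)² = 1.247e-04 m²
R_3 = (1.63×10^-8)(2640)/(1.247e-04) = 0.3451 Ω
R_total = R_1 + R_2 + R_3 = 1.30 Ω

1.30 Ω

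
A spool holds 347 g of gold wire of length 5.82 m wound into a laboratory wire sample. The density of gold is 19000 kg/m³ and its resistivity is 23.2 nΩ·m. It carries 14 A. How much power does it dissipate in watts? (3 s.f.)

ρ = 23.2 nΩ·m = 2.32×10^-8 Ω·m
A = m/(density·L) = 0.347/(19000×5.82) = 3.1380e-06 m²
R = ρL/A = (2.32×10^-8)(5.82)/(3.1380e-06) = 0.04303 Ω
P = I²R = (14)² × 0.04303 = 8.43 W

8.43 W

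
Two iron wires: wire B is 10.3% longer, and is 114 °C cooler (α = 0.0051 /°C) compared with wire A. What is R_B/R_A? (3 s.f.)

0.462

R ∝ ρL/d² with ρ ∝ (1+αΔT), so R_B/R_A = (1 + 10.3/100) × (1 − 0.0051×114)
= 1.103 × 0.4186 = 0.462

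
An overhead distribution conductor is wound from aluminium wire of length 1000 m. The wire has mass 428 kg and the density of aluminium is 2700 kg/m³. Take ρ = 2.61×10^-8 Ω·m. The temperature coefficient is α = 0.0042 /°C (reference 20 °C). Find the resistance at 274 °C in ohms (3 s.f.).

0.340 Ω

A = m/(density·L) = 428/(2700×1000) = 1.5852e-04 m²
R = ρL/A = (2.61×10^-8)(1000)/(1.5852e-04) = 0.1646 Ω
R(274 °C) = 0.1646 × (1 + 0.0042×254) = 0.340 Ω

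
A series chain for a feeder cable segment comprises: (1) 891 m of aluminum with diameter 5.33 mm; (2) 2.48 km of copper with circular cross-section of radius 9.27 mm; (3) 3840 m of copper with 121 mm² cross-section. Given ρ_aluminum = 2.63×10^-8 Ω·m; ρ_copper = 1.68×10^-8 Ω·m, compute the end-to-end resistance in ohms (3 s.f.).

Seg 1: A = π(d/2)² = π(2.6650e-03 m)² = 2.231e-05 m²
R_1 = (2.63×10^-8)(891)/(2.231e-05) = 1.05 Ω
Seg 2: A = πr² = π(9.2700e-03 m)² = 2.700e-04 m²
R_2 = (1.68×10^-8)(2480)/(2.700e-04) = 0.1543 Ω
Seg 3: A = 121 mm² = 1.210e-04 m²
R_3 = (1.68×10^-8)(3840)/(1.210e-04) = 0.5332 Ω
R_total = R_1 + R_2 + R_3 = 1.74 Ω

1.74 Ω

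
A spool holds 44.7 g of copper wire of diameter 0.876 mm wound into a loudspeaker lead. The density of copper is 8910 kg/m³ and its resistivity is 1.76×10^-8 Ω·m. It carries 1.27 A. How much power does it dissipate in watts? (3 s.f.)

A = π(d/2)² = π(4.3800e-04 m)² = 6.0270e-07 m²
L = m/(density·A) = 0.0447/(8910×6.0270e-07) = 8.324 m
R = ρL/A = (1.76×10^-8)(8.324)/(6.0270e-07) = 0.2431 Ω
P = I²R = (1.27)² × 0.2431 = 0.392 W

0.392 W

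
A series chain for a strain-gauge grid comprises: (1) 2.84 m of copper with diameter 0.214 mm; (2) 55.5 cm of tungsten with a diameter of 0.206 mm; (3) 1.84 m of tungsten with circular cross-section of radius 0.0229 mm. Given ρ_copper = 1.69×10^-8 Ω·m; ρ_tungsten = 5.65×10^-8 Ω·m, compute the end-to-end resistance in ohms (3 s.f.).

65.4 Ω

Seg 1: A = π(d/2)² = π(1.0700e-04 m)² = 3.597e-08 m²
R_1 = (1.69×10^-8)(2.84)/(3.597e-08) = 1.334 Ω
Seg 2: A = π(d/2)² = π(1.0300e-04 m)² = 3.333e-08 m²
R_2 = (5.65×10^-8)(0.555)/(3.333e-08) = 0.9408 Ω
Seg 3: A = πr² = π(2.2900e-05 m)² = 1.647e-09 m²
R_3 = (5.65×10^-8)(1.84)/(1.647e-09) = 63.1 Ω
R_total = R_1 + R_2 + R_3 = 65.4 Ω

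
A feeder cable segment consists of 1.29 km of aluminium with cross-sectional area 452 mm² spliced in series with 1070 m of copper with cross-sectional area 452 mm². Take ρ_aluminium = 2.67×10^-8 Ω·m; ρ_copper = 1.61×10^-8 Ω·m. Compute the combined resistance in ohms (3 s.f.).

0.114 Ω

Segment 1: A = 452 mm² = 4.520e-04 m²
R₁ = ρL/A = (2.67×10^-8)(1290)/(4.520e-04) = 0.0762 Ω
R₂ = (1.61×10^-8)(1070)/(4.520e-04) = 0.03811 Ω
R = R₁ + R₂ = 0.114 Ω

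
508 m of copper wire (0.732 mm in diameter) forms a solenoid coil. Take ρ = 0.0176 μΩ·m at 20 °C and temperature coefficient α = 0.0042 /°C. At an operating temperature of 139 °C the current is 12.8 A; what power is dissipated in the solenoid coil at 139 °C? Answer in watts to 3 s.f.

5220 W

ρ = 0.0176 μΩ·m = 1.76×10^-8 Ω·m
A = π(d/2)² = π(3.6600e-04 m)² = 4.208e-07 m²
R₍20₎ = ρL/A = (1.76×10^-8)(508)/(4.208e-07) = 21.25 Ω
R₍139₎ = R₍20₎(1 + αΔT) = 21.25 × (1 + 0.0042×119) = 31.86 Ω
P = I²R = (12.8)² × 31.86 = 5220 W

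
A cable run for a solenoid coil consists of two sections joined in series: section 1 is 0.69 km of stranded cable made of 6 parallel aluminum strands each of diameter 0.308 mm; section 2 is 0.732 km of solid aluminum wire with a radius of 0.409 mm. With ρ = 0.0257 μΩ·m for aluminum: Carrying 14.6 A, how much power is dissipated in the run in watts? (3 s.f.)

16100 W

ρ = 0.0257 μΩ·m = 2.57×10^-8 Ω·m
Section 1: A_strand = π(1.5400e-04)² = 7.451e-08 m²; R₁ = ρL/(N·A_s) = (2.57×10^-8)(690)/(6×7.451e-08) = 39.67 Ω
Section 2: A = πr² = π(4.0900e-04 m)² = 5.255e-07 m²
R₂ = (2.57×10^-8)(732)/(5.255e-07) = 35.8 Ω
R = R₁ + R₂ = 75.47 Ω
P = I²R = (14.6)² × 75.47 = 16100 W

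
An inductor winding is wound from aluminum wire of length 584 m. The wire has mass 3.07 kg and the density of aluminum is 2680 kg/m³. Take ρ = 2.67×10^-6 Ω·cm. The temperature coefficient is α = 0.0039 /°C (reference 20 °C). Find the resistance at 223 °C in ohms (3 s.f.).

ρ = 2.67×10^-6 Ω·cm = 2.67×10^-8 Ω·m
A = m/(density·L) = 3.07/(2680×584) = 1.9615e-06 m²
R = ρL/A = (2.67×10^-8)(584)/(1.9615e-06) = 7.949 Ω
R(223 °C) = 7.949 × (1 + 0.0039×203) = 14.2 Ω

14.2 Ω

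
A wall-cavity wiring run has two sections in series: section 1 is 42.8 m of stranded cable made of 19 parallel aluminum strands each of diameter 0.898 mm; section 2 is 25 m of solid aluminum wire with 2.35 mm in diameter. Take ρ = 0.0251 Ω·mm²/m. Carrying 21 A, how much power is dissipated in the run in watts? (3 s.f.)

ρ = 0.0251 Ω·mm²/m = 2.51×10^-8 Ω·m
Section 1: A_strand = π(4.4900e-04)² = 6.333e-07 m²; R₁ = ρL/(N·A_s) = (2.51×10^-8)(42.8)/(19×6.333e-07) = 0.08927 Ω
Section 2: A = π(d/2)² = π(1.1750e-03 m)² = 4.337e-06 m²
R₂ = (2.51×10^-8)(25)/(4.337e-06) = 0.1447 Ω
R = R₁ + R₂ = 0.2339 Ω
P = I²R = (21)² × 0.2339 = 103 W

103 W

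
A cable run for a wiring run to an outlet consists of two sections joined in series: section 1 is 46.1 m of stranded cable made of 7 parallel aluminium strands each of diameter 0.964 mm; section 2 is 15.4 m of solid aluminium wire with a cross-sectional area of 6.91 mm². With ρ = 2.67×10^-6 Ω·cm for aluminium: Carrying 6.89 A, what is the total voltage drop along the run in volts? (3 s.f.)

ρ = 2.67×10^-6 Ω·cm = 2.67×10^-8 Ω·m
Section 1: A_strand = π(4.8200e-04)² = 7.299e-07 m²; R₁ = ρL/(N·A_s) = (2.67×10^-8)(46.1)/(7×7.299e-07) = 0.2409 Ω
Section 2: A = 6.91 mm² = 6.910e-06 m²
R₂ = (2.67×10^-8)(15.4)/(6.910e-06) = 0.05951 Ω
R = R₁ + R₂ = 0.3004 Ω
V = IR = 6.89 × 0.3004 = 2.07 V

2.07 V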